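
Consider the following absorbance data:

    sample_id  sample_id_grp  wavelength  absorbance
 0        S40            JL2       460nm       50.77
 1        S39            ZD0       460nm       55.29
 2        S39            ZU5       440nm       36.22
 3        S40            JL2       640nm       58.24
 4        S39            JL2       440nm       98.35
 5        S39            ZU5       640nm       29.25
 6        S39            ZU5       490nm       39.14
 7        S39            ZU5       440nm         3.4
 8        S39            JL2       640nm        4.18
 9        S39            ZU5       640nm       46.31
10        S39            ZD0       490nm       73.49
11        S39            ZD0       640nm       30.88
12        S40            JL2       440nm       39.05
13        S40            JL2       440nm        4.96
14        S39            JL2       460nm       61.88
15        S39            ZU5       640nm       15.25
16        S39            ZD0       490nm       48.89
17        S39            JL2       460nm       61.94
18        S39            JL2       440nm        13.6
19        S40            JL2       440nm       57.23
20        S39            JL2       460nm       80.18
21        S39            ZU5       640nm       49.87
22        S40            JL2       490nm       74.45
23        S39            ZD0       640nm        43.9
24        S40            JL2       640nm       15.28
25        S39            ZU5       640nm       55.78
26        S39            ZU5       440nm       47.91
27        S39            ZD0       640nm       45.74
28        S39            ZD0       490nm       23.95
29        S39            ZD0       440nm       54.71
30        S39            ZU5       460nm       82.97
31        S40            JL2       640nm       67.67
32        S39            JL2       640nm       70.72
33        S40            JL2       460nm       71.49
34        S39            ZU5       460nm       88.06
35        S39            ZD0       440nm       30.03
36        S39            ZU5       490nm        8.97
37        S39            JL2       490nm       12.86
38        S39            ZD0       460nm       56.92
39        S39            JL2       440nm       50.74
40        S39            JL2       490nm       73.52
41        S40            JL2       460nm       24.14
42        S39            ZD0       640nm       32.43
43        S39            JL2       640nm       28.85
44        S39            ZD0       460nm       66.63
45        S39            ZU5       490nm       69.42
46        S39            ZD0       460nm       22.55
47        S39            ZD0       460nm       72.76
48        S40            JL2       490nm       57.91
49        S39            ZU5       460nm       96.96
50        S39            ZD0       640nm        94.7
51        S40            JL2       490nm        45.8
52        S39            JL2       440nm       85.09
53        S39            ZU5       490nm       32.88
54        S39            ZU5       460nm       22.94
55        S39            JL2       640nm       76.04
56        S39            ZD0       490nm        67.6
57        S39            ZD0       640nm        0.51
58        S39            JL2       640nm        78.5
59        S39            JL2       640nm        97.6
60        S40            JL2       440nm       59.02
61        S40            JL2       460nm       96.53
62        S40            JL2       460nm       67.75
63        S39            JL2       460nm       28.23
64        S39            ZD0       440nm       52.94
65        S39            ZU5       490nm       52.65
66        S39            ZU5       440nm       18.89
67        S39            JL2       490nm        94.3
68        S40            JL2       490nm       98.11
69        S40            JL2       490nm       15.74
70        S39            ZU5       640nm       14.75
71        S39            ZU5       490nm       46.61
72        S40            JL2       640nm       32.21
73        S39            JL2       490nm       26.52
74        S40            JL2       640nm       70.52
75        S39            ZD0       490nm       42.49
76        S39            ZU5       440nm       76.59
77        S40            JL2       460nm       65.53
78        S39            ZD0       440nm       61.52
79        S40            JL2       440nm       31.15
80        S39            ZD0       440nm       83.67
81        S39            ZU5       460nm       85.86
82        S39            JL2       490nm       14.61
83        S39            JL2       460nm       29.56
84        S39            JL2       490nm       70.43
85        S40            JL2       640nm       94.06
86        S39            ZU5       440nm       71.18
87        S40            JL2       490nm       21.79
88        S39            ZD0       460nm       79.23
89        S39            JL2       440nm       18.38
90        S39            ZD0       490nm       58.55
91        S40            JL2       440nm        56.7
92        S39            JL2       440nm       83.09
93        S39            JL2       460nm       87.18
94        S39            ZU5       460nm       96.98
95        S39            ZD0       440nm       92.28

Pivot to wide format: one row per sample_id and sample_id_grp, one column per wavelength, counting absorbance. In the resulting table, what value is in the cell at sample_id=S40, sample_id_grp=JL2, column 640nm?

Rows with sample_id=S40, sample_id_grp=JL2 and wavelength=640nm: absorbance values are 58.24, 15.28, 67.67, 32.21, 70.52, 94.06.
6 rows match — count = 6.

6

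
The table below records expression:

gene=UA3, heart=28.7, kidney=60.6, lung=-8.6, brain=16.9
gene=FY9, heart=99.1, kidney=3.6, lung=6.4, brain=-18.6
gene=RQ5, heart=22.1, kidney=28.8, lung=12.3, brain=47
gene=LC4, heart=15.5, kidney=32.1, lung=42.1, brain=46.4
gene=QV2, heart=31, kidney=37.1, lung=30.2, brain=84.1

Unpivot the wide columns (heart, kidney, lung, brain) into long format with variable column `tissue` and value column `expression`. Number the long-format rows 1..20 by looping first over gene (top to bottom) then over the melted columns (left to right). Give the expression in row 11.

12.3

20 rows total (5 × 4). Row 11: index ⌊(11-1)/4⌋ = 2 into gene → RQ5; (11-1) mod 4 = 2 into the melted columns → lung.
So row 11 is (RQ5, lung, 12.3); expression = 12.3.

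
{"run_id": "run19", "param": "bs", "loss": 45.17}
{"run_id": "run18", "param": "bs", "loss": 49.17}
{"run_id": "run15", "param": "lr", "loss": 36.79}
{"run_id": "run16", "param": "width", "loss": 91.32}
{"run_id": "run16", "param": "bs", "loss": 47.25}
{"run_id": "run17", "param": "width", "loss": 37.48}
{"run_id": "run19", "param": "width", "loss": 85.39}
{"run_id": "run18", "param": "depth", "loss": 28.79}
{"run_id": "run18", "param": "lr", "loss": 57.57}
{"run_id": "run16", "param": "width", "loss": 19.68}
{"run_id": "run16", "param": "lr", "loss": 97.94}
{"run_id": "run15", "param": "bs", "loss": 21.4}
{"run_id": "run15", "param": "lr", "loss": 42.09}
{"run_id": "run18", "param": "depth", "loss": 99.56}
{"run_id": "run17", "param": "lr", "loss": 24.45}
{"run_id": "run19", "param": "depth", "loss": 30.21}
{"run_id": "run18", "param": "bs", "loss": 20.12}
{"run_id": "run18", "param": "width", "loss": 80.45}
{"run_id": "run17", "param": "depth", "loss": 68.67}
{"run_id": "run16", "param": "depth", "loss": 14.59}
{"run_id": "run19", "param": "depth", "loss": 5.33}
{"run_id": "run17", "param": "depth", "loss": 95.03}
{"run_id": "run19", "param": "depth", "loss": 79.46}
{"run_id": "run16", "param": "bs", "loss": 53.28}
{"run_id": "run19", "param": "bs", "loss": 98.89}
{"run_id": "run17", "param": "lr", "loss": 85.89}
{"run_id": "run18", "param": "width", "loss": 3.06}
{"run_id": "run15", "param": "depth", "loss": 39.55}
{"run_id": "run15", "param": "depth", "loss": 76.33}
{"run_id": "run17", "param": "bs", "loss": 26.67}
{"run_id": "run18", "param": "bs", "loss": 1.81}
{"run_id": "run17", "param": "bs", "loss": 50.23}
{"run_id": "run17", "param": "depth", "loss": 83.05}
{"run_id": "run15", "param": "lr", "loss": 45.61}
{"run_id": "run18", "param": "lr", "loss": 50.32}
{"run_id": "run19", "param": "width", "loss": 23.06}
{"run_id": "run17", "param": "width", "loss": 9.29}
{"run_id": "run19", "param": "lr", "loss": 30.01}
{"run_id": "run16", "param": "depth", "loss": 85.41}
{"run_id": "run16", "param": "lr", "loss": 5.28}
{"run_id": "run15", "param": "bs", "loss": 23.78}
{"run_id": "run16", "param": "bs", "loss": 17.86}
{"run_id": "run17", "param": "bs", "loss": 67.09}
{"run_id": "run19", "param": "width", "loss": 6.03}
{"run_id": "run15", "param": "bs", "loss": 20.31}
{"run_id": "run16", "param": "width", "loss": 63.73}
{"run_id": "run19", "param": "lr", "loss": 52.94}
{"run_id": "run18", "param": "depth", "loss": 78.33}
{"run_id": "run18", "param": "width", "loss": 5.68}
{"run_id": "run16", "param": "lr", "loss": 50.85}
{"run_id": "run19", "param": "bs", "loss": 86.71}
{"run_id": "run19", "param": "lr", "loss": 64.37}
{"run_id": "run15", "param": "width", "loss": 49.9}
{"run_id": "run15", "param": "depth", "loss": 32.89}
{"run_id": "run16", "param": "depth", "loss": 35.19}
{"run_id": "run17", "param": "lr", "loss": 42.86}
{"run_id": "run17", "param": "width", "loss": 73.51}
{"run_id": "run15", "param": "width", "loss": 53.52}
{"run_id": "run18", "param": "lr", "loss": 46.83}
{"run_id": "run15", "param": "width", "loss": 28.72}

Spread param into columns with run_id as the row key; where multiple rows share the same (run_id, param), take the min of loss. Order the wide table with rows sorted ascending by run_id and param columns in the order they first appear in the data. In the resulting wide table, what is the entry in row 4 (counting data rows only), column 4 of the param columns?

With rows sorted ascending by run_id, row 4 is run_id=run18. param columns in first-appearance order: bs, lr, width, depth; column 4 is depth.
Long rows with run_id=run18, param=depth: min(28.79, 99.56, 78.33) = 28.79.

28.79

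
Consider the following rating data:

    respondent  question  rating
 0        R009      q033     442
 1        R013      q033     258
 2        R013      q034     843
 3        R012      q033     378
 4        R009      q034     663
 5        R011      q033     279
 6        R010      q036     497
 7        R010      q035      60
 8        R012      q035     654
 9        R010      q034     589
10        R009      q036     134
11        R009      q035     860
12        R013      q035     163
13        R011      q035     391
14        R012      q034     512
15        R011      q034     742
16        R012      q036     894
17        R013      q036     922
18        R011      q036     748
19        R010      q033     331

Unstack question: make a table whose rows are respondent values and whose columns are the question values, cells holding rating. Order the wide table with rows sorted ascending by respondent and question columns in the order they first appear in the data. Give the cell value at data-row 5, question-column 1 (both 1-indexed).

258

With rows sorted ascending by respondent, row 5 is respondent=R013. question columns in first-appearance order: q033, q034, q036, q035; column 1 is q033.
Long rows with respondent=R013, question=q033: rating = 258.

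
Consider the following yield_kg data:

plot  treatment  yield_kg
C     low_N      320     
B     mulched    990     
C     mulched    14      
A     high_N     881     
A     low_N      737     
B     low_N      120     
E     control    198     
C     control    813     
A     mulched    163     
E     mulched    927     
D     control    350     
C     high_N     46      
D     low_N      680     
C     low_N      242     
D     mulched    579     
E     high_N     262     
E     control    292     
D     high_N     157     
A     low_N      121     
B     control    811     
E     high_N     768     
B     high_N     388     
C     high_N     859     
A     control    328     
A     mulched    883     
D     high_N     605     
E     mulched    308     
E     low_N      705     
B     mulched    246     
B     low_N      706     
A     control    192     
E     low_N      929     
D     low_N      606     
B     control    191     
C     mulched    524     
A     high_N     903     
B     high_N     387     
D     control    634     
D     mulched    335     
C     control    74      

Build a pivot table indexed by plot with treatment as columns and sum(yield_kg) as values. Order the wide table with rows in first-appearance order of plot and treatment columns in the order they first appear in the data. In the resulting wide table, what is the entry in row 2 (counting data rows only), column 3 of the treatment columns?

775

With rows in first-appearance order of plot, row 2 is plot=B. treatment columns in first-appearance order: low_N, mulched, high_N, control; column 3 is high_N.
Long rows with plot=B, treatment=high_N: 388 + 387 = 775.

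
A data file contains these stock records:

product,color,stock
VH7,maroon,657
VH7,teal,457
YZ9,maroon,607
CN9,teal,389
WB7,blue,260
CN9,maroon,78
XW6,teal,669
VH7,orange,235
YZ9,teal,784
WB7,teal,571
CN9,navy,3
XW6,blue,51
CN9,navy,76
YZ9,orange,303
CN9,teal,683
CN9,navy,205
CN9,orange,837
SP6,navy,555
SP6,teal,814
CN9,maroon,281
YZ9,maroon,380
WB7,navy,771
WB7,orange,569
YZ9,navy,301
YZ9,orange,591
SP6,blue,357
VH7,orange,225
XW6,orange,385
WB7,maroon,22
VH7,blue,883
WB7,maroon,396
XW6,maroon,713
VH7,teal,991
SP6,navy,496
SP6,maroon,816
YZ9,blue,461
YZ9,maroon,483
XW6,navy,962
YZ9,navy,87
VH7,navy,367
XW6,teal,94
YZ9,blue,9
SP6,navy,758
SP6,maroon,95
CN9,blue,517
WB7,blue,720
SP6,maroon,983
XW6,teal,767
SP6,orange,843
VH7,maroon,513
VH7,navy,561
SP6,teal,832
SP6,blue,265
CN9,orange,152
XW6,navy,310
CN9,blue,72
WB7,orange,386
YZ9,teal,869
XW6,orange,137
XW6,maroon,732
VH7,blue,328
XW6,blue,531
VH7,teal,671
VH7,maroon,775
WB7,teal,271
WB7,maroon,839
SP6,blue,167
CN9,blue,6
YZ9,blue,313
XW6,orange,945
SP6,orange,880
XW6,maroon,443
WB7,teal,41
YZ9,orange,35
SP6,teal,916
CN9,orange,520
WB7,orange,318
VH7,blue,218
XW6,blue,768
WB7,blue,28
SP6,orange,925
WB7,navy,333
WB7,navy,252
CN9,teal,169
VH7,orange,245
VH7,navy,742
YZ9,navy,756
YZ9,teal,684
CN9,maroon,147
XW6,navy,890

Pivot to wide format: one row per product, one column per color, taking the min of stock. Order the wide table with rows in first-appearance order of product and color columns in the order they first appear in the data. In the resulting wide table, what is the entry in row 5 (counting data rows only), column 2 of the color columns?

94

With rows in first-appearance order of product, row 5 is product=XW6. color columns in first-appearance order: maroon, teal, blue, orange, navy; column 2 is teal.
Long rows with product=XW6, color=teal: min(669, 94, 767) = 94.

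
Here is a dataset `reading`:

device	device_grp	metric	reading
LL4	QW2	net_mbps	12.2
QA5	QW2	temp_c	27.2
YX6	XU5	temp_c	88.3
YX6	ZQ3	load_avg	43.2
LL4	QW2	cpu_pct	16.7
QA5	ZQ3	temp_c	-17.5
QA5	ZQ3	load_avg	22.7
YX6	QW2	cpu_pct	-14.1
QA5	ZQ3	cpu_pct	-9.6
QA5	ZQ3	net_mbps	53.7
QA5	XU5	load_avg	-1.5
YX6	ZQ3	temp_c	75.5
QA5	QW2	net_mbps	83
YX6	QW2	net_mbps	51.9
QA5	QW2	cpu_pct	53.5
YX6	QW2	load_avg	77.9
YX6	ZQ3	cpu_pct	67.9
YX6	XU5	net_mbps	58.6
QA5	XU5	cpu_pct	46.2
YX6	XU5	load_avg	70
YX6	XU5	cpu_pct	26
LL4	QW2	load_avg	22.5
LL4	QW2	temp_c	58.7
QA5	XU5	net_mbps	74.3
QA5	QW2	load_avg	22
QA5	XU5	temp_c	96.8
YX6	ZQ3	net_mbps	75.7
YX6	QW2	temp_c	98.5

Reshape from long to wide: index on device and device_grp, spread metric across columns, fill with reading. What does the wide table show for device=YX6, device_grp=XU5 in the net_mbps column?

58.6

Wide layout: rows indexed by device and device_grp, columns are the 4 distinct metric values (net_mbps, temp_c, load_avg, cpu_pct).
Cell (device=YX6, device_grp=XU5, metric=net_mbps) draws from the long row where device=YX6, device_grp=XU5 and metric=net_mbps, which has reading=58.6.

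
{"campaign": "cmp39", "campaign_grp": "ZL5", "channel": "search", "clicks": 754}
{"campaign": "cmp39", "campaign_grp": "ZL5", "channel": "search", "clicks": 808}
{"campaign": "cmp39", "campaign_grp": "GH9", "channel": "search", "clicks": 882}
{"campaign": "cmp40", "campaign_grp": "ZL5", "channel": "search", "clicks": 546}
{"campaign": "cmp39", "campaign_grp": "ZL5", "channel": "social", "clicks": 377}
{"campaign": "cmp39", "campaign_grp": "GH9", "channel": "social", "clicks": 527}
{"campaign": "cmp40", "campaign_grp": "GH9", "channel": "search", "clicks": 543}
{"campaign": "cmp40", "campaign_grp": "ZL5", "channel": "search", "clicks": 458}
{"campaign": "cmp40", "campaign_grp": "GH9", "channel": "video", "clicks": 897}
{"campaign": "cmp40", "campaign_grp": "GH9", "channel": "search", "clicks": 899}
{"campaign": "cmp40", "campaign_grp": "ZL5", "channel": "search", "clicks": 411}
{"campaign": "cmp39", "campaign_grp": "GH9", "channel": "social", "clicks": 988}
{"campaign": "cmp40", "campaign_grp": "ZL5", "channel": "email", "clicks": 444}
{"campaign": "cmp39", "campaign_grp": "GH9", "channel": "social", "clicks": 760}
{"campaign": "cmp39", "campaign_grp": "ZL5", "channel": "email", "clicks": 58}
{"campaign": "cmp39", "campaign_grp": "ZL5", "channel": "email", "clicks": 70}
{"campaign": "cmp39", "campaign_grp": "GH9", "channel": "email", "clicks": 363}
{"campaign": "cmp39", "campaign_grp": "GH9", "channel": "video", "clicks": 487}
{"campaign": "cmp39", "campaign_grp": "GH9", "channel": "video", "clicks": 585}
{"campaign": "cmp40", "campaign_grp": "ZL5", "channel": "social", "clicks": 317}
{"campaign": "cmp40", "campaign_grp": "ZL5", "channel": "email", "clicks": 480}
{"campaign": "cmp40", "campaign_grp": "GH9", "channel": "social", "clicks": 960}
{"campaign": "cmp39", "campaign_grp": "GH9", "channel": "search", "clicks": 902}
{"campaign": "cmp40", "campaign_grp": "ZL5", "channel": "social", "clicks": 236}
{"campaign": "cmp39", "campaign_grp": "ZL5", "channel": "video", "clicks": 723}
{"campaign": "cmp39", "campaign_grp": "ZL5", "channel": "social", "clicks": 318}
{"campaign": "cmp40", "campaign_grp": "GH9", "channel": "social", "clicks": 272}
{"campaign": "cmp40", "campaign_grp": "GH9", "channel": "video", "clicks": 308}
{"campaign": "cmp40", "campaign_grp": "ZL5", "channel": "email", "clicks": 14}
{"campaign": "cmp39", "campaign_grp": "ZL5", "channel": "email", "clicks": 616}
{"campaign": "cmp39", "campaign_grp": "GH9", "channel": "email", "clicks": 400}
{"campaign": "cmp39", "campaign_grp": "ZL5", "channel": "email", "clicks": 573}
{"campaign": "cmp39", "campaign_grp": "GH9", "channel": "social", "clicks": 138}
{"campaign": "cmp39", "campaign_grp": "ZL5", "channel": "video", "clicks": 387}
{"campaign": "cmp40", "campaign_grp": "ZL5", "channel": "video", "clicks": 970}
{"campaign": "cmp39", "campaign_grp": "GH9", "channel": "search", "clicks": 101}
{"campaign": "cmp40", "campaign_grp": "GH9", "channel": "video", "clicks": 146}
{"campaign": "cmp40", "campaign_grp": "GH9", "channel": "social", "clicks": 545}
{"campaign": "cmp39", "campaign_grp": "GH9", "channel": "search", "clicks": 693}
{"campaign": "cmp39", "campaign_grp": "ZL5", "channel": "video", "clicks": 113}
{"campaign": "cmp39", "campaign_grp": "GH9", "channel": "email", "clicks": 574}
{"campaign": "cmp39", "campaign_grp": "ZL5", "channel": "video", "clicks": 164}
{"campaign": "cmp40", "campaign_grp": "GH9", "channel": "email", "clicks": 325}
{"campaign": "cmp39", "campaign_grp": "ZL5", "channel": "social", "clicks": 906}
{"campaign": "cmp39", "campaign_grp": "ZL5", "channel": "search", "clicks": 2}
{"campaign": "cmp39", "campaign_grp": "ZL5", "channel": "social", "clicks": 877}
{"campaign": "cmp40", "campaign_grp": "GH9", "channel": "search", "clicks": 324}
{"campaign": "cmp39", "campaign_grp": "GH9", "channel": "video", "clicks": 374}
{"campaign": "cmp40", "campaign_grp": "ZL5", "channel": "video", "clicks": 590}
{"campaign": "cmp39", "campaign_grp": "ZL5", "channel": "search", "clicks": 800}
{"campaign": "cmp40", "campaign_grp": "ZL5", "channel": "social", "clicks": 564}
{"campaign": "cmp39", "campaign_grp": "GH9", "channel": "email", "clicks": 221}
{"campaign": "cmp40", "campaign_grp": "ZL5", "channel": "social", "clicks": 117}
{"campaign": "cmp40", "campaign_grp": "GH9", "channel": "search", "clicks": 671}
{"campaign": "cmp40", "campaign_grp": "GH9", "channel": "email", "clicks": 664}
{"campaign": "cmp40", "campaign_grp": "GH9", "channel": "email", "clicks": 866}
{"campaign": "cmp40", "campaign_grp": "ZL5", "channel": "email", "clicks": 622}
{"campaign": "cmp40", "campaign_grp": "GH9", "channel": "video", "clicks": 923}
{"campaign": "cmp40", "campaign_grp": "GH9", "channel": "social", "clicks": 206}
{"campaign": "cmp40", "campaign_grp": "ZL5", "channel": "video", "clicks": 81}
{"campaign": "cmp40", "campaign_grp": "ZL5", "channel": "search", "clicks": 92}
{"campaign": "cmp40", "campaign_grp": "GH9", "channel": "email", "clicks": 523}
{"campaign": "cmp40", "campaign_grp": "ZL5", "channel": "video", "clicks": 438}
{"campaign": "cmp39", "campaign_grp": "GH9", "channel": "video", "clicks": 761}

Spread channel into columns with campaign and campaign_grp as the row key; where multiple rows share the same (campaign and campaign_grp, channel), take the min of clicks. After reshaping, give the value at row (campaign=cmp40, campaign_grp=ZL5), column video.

81

Rows with campaign=cmp40, campaign_grp=ZL5 and channel=video: clicks values are 970, 590, 81, 438.
min(970, 590, 81, 438) = 81.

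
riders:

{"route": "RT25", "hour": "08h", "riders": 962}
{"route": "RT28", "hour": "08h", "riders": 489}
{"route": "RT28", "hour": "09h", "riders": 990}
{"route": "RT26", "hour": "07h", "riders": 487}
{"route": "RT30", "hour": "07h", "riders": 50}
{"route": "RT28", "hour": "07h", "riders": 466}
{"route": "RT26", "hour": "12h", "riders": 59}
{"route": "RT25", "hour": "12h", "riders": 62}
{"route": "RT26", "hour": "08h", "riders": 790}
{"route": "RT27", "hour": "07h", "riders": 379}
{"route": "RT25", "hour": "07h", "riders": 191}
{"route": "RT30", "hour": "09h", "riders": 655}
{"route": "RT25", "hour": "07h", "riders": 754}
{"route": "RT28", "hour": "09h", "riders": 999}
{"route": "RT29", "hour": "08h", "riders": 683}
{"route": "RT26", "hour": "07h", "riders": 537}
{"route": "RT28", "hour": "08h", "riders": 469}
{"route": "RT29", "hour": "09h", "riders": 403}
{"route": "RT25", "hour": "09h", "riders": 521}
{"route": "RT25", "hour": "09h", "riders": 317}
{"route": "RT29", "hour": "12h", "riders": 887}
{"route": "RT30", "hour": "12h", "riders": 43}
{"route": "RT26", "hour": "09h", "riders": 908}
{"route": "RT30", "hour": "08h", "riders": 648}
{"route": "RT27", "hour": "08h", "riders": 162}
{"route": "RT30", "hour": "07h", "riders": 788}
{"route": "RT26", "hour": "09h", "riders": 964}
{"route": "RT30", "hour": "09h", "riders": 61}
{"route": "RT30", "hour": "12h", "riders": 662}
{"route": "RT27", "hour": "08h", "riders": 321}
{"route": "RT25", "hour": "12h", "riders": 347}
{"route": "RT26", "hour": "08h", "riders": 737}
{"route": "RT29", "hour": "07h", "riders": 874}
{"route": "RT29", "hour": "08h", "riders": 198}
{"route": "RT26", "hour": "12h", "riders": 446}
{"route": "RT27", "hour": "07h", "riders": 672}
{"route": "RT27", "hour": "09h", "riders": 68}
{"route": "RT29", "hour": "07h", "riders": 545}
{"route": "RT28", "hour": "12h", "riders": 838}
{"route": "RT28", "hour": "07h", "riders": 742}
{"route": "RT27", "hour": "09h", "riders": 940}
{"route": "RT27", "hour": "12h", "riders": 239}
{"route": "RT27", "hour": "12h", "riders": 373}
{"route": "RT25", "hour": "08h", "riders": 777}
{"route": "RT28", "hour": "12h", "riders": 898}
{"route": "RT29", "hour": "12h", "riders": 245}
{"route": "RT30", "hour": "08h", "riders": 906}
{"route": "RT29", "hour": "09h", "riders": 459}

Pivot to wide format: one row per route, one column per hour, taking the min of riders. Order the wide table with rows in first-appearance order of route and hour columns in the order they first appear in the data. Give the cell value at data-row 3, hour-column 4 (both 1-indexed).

59

With rows in first-appearance order of route, row 3 is route=RT26. hour columns in first-appearance order: 08h, 09h, 07h, 12h; column 4 is 12h.
Long rows with route=RT26, hour=12h: min(59, 446) = 59.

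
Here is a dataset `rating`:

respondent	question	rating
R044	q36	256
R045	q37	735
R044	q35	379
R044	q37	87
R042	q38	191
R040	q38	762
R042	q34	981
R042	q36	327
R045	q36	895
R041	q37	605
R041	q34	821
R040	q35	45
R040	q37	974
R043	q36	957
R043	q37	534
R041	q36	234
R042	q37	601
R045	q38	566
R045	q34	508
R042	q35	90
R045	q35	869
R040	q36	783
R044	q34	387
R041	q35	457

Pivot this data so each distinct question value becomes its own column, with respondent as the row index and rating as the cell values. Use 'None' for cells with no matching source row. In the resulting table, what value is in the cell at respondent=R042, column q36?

The long row with respondent=R042, question=q36 has rating=327.

327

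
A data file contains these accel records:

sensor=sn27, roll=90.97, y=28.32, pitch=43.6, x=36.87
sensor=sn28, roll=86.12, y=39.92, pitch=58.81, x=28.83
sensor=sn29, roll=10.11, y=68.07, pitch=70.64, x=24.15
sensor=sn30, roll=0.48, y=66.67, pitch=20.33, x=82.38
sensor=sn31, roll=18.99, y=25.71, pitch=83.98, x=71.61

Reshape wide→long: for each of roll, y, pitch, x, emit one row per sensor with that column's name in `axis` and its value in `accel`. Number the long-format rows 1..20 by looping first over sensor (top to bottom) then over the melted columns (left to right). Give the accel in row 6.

20 rows total (5 × 4). Row 6: index ⌊(6-1)/4⌋ = 1 into sensor → sn28; (6-1) mod 4 = 1 into the melted columns → y.
So row 6 is (sn28, y, 39.92); accel = 39.92.

39.92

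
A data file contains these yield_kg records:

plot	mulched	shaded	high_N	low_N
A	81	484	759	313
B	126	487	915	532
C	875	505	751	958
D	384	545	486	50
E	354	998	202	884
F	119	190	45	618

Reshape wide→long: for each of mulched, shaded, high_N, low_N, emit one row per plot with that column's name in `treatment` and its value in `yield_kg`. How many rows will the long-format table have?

24

6 plot values × 4 melted columns = 24 rows.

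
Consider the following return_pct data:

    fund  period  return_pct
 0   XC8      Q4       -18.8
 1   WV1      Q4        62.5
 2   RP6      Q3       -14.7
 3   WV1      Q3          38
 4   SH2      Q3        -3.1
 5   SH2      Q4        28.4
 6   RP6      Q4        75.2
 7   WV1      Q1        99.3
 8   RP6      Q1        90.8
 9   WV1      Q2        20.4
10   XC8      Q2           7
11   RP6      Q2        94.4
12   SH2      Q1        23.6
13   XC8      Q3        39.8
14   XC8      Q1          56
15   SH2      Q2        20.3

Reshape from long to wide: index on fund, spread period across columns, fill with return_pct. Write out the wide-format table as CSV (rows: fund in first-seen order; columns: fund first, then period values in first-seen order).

fund,Q4,Q3,Q1,Q2
XC8,-18.8,39.8,56,7
WV1,62.5,38,99.3,20.4
RP6,75.2,-14.7,90.8,94.4
SH2,28.4,-3.1,23.6,20.3

Columns: fund plus the 4 distinct period values (Q4, Q3, Q1, Q2).
For example, row XC8 column Q4 takes return_pct=-18.8 from the long row (XC8, Q4).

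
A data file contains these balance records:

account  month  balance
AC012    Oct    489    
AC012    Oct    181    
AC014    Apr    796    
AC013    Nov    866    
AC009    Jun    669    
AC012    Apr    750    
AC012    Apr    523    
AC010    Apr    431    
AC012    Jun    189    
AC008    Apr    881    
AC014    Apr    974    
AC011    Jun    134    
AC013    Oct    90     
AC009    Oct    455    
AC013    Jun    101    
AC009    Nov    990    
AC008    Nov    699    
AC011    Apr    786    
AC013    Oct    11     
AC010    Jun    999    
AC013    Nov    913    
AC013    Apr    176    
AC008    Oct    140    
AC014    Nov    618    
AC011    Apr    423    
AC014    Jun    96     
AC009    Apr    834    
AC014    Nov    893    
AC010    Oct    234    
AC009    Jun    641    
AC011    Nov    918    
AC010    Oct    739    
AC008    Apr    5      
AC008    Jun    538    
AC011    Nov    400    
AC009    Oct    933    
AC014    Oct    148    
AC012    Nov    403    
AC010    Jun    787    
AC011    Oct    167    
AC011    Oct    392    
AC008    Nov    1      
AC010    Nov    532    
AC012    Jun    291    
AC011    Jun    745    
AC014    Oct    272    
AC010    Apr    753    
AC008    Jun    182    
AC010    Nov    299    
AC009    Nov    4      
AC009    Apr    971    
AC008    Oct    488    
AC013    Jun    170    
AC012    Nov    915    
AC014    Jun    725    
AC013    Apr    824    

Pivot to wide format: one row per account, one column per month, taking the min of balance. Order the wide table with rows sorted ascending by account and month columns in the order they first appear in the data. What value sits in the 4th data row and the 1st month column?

With rows sorted ascending by account, row 4 is account=AC011. month columns in first-appearance order: Oct, Apr, Nov, Jun; column 1 is Oct.
Long rows with account=AC011, month=Oct: min(167, 392) = 167.

167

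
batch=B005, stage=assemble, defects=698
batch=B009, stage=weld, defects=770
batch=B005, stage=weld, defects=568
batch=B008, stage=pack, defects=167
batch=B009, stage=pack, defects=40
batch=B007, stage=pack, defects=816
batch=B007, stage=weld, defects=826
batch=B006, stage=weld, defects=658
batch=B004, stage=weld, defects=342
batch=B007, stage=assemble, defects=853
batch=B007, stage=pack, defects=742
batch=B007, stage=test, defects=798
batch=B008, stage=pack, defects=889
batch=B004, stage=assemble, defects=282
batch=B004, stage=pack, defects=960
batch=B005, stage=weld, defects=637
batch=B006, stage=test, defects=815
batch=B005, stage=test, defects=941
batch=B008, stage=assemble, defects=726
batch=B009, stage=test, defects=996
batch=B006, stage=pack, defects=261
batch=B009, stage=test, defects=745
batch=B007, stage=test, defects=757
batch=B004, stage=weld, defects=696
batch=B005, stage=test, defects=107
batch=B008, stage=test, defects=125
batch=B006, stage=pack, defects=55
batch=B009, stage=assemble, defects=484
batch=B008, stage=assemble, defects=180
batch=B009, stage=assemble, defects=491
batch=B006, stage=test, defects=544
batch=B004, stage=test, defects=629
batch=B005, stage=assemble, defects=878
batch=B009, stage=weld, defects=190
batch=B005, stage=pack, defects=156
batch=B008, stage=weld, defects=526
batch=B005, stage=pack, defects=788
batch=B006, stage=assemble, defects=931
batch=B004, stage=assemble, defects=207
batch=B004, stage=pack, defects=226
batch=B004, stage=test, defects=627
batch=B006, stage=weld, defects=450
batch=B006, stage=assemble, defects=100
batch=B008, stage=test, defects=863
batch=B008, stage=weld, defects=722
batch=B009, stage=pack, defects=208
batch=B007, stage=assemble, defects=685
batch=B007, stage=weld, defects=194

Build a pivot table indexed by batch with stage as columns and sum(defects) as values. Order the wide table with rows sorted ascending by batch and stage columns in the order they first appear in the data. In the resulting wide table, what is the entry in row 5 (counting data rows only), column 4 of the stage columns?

With rows sorted ascending by batch, row 5 is batch=B008. stage columns in first-appearance order: assemble, weld, pack, test; column 4 is test.
Long rows with batch=B008, stage=test: 125 + 863 = 988.

988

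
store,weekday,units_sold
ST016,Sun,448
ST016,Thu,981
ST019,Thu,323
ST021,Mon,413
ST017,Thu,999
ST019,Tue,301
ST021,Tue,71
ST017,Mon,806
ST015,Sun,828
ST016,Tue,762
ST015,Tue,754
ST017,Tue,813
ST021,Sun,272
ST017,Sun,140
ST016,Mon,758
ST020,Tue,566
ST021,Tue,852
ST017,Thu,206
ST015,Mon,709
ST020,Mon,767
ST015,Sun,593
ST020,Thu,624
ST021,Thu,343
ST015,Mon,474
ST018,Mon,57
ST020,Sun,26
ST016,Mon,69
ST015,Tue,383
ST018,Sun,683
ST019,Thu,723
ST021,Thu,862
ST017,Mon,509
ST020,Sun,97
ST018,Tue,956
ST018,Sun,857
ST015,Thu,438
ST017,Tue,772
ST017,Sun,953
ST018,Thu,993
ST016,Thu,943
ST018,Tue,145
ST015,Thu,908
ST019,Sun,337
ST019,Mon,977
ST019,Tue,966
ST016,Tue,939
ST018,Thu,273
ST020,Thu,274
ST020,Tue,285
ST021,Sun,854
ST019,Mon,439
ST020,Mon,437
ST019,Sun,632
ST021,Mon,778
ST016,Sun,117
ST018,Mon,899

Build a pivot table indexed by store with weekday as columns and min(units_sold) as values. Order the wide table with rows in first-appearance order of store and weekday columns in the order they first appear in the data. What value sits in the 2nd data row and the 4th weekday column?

With rows in first-appearance order of store, row 2 is store=ST019. weekday columns in first-appearance order: Sun, Thu, Mon, Tue; column 4 is Tue.
Long rows with store=ST019, weekday=Tue: min(301, 966) = 301.

301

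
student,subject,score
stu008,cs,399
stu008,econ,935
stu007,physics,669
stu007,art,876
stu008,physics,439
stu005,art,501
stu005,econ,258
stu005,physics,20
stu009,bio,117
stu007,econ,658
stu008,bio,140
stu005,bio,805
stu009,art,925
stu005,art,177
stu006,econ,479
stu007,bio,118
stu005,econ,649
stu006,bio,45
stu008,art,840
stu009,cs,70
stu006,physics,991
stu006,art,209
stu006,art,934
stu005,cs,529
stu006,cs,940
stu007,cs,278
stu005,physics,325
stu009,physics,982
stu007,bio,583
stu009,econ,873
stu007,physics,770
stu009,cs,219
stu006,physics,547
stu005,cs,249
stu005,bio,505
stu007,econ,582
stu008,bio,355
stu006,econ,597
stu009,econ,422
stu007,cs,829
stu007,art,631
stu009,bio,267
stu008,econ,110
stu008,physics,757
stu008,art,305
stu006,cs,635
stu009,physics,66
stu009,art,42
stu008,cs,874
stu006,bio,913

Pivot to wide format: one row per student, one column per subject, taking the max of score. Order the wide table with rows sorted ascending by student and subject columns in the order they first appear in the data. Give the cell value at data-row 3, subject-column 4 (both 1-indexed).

With rows sorted ascending by student, row 3 is student=stu007. subject columns in first-appearance order: cs, econ, physics, art, bio; column 4 is art.
Long rows with student=stu007, subject=art: max(876, 631) = 876.

876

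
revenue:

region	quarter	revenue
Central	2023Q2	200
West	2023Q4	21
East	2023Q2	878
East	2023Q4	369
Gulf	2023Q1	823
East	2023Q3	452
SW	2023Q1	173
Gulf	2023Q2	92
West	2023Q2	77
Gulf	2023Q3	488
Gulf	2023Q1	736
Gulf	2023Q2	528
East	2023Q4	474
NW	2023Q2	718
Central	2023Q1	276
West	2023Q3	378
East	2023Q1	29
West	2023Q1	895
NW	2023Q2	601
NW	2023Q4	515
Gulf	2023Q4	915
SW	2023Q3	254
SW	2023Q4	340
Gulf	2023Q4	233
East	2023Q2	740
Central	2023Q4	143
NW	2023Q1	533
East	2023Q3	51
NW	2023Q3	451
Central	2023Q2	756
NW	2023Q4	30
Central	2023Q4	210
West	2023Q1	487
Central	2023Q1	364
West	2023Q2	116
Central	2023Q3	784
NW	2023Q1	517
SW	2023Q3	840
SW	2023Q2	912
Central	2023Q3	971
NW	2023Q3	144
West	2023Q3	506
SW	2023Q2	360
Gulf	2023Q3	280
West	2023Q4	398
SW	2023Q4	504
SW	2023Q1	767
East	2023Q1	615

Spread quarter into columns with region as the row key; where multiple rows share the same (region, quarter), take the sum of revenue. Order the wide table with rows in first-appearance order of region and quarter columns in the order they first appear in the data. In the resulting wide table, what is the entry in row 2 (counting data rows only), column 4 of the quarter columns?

With rows in first-appearance order of region, row 2 is region=West. quarter columns in first-appearance order: 2023Q2, 2023Q4, 2023Q1, 2023Q3; column 4 is 2023Q3.
Long rows with region=West, quarter=2023Q3: 378 + 506 = 884.

884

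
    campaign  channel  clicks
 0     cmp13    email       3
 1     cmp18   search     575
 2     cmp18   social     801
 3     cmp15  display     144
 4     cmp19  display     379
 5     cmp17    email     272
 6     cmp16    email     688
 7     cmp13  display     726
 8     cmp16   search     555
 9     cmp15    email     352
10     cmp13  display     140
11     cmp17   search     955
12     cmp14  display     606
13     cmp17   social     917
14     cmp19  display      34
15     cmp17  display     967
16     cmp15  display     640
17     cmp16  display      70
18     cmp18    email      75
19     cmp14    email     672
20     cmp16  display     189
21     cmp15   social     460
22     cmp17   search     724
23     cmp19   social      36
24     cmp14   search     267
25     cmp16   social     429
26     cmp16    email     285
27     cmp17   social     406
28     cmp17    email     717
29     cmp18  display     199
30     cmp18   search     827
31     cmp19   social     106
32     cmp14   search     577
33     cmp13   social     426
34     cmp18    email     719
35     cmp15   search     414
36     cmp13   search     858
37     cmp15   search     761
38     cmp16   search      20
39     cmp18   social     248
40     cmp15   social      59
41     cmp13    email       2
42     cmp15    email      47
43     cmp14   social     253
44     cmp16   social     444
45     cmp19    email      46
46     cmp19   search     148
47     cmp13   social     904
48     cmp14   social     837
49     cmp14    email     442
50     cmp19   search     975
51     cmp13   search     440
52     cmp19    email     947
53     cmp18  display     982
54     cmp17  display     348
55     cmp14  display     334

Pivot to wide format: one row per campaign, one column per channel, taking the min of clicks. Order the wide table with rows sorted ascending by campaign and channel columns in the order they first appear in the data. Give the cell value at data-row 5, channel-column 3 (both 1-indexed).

With rows sorted ascending by campaign, row 5 is campaign=cmp17. channel columns in first-appearance order: email, search, social, display; column 3 is social.
Long rows with campaign=cmp17, channel=social: min(917, 406) = 406.

406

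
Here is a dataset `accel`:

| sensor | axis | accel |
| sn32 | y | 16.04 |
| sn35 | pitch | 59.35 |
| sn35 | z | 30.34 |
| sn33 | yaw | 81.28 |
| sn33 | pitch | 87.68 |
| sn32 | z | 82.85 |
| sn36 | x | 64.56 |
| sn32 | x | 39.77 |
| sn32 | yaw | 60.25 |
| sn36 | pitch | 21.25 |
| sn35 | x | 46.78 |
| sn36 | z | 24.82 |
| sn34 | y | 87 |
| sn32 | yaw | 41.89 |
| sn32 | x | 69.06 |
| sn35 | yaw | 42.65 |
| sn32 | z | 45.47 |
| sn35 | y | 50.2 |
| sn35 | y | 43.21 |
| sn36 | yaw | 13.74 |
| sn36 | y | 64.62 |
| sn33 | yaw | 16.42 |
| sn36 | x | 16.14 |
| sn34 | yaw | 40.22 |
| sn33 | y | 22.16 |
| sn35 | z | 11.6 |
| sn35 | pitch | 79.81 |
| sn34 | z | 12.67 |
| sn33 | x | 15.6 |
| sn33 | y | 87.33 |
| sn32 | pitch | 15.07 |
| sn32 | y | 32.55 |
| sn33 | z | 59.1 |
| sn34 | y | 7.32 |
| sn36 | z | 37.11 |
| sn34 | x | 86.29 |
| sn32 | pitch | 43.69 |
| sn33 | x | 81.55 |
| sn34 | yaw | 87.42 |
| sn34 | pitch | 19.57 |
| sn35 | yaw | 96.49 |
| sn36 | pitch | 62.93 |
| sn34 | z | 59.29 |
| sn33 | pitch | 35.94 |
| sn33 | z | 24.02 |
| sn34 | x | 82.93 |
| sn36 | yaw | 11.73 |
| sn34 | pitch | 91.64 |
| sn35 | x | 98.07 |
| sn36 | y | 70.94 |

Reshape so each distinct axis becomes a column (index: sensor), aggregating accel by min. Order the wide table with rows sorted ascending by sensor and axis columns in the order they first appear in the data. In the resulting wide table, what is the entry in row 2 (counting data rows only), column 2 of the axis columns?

35.94

With rows sorted ascending by sensor, row 2 is sensor=sn33. axis columns in first-appearance order: y, pitch, z, yaw, x; column 2 is pitch.
Long rows with sensor=sn33, axis=pitch: min(87.68, 35.94) = 35.94.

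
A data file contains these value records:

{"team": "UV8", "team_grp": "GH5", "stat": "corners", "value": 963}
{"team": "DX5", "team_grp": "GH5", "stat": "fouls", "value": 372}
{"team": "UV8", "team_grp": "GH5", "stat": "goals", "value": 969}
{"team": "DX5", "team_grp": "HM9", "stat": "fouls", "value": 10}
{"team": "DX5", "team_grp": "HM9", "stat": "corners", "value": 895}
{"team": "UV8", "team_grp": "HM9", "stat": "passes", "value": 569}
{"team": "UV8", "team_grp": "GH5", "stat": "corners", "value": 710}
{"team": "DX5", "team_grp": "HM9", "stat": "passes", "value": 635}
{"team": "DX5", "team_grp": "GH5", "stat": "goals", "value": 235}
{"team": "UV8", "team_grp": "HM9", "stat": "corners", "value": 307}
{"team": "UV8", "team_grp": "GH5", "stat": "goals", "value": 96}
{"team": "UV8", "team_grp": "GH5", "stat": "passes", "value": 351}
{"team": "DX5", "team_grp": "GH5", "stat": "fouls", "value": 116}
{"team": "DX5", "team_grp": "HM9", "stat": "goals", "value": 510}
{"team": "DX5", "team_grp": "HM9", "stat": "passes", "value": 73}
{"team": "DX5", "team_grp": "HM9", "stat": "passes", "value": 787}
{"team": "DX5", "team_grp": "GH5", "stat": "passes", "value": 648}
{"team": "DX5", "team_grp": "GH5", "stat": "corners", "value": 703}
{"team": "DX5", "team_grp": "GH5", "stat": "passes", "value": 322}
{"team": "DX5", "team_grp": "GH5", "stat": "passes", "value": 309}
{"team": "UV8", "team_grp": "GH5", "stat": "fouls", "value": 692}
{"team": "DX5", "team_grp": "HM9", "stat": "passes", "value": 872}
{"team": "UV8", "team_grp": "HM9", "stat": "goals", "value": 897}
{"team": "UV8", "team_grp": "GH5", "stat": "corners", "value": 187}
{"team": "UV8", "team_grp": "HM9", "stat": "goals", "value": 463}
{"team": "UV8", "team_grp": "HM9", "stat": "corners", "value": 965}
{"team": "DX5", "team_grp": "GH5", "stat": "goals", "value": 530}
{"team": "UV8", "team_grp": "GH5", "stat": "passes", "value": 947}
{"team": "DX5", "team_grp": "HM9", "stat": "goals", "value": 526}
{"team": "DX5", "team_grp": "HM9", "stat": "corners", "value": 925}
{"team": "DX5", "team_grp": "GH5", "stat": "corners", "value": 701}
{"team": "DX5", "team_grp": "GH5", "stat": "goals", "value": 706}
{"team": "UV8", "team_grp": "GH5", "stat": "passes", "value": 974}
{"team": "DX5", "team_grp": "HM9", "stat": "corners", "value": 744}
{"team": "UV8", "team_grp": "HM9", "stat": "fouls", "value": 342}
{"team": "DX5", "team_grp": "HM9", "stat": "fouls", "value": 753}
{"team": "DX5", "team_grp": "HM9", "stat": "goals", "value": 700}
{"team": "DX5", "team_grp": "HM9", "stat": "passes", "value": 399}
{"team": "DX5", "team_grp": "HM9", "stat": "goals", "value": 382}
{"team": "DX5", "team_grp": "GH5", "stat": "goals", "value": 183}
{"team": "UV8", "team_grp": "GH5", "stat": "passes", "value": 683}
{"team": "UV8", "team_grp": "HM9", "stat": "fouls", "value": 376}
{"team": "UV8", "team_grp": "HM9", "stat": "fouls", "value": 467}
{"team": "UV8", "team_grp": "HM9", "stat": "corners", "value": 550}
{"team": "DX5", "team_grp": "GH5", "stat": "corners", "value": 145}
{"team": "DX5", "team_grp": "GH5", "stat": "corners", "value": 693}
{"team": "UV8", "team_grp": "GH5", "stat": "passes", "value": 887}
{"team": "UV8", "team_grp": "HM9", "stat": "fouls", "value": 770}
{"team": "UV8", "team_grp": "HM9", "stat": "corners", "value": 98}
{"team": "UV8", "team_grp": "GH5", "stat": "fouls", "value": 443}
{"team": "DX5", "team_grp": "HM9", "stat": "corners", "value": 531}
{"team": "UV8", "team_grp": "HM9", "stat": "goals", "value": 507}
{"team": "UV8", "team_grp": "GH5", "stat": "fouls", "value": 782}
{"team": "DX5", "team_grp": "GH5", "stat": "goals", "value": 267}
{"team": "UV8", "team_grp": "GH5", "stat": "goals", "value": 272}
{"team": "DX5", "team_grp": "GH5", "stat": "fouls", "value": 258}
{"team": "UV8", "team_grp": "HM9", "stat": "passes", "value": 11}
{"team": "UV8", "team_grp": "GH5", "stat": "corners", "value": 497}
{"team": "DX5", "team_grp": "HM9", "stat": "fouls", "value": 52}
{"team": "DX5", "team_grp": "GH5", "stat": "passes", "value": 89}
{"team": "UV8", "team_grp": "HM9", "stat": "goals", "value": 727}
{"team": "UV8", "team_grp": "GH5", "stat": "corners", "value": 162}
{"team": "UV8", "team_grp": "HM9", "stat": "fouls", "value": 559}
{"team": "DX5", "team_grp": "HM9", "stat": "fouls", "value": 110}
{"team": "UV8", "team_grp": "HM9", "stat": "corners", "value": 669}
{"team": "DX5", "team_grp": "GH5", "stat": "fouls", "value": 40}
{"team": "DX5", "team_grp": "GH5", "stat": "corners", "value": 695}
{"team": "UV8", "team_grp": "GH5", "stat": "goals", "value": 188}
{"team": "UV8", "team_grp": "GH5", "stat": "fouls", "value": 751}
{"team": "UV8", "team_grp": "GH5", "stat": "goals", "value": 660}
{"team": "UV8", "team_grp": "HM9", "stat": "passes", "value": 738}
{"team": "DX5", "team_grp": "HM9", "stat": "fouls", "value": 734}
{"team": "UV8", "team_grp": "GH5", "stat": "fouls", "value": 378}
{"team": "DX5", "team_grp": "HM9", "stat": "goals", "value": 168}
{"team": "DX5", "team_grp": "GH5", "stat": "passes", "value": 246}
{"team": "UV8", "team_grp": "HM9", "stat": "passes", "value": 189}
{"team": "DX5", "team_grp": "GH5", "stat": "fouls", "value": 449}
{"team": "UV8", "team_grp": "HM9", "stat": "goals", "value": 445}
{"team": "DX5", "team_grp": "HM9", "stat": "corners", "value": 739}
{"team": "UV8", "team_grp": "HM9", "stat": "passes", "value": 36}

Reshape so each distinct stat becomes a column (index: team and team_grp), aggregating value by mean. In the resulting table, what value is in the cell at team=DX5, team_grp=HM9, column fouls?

331.80

Rows with team=DX5, team_grp=HM9 and stat=fouls: value values are 10, 753, 52, 110, 734.
(10 + 753 + 52 + 110 + 734) / 5 = 331.80.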